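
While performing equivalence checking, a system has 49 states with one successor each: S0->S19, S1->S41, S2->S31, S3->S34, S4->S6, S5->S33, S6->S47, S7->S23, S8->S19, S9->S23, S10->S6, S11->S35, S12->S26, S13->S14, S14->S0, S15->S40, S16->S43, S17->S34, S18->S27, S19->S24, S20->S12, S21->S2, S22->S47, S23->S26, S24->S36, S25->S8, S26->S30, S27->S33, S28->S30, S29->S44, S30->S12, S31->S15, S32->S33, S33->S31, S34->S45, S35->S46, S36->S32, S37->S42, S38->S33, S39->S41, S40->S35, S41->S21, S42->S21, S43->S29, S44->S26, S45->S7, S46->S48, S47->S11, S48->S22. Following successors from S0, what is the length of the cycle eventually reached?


Trace from S0 until a state repeats:
  S0 -> S19 -> S24 -> S36 -> S32 -> S33 -> S31 -> S15 -> S40 -> S35 -> S46 -> S48 -> S22 -> S47 -> S11 -> S35
S35 first seen at step 9, revisited at step 15.
Cycle length = 15 - 9 = 6

6


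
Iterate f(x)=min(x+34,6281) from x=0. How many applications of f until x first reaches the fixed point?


Step 1: x=0, cap=6281, increment=34
Step 2: x grows by 34 each step until capped at 6281; fixed point is x=6281
Step 3: iterations = ceil(6281/34) = 185

185


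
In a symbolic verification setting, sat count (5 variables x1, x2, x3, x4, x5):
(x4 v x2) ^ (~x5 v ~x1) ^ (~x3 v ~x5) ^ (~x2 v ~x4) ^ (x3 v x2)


CNF with 5 clauses over 5 vars (32 assignments).
An assignment satisfies CNF iff every clause has >=1 true literal.
Check each row (bits = x1,x2,x3,x4,x5; clause T/F shown):
  row 0 [00000]: clauses=FTTTF -> 0
  row 1 [00001]: clauses=FTTTF -> 0
  row 2 [00010]: clauses=TTTTF -> 0
  row 3 [00011]: clauses=TTTTF -> 0
  row 4 [00100]: clauses=FTTTT -> 0
  row 5 [00101]: clauses=FTFTT -> 0
  row 6 [00110]: clauses=TTTTT -> 1
  row 7 [00111]: clauses=TTFTT -> 0
  row 8 [01000]: clauses=TTTTT -> 1
  row 9 [01001]: clauses=TTTTT -> 1
  row 10 [01010]: clauses=TTTFT -> 0
  row 11 [01011]: clauses=TTTFT -> 0
  row 12 [01100]: clauses=TTTTT -> 1
  row 13 [01101]: clauses=TTFTT -> 0
  row 14 [01110]: clauses=TTTFT -> 0
  row 15 [01111]: clauses=TTFFT -> 0
  row 16 [10000]: clauses=FTTTF -> 0
  row 17 [10001]: clauses=FFTTF -> 0
  row 18 [10010]: clauses=TTTTF -> 0
  row 19 [10011]: clauses=TFTTF -> 0
  row 20 [10100]: clauses=FTTTT -> 0
  row 21 [10101]: clauses=FFFTT -> 0
  row 22 [10110]: clauses=TTTTT -> 1
  row 23 [10111]: clauses=TFFTT -> 0
  row 24 [11000]: clauses=TTTTT -> 1
  row 25 [11001]: clauses=TFTTT -> 0
  row 26 [11010]: clauses=TTTFT -> 0
  row 27 [11011]: clauses=TFTFT -> 0
  row 28 [11100]: clauses=TTTTT -> 1
  row 29 [11101]: clauses=TFFTT -> 0
  row 30 [11110]: clauses=TTTFT -> 0
  row 31 [11111]: clauses=TFFFT -> 0
Full result column, 8 rows per line (x1,x2 fixed per line; x3,x4,x5 runs 000..111 left to right):
  rows 0-7 [x1,x2=00]: 00000010  (ones: 1)
  rows 8-15 [x1,x2=01]: 11001000  (ones: 3)
  rows 16-23 [x1,x2=10]: 00000010  (ones: 1)
  rows 24-31 [x1,x2=11]: 10001000  (ones: 2)
Satisfying assignments = 1+3+1+2 = 7

7


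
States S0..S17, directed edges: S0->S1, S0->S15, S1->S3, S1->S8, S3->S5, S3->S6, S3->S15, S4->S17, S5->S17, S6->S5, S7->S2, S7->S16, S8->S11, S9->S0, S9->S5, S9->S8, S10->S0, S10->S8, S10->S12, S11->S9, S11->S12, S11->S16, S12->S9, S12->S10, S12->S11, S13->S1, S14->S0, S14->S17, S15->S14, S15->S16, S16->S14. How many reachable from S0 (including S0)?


BFS from S0:
  layer 0: {S0}
  layer 1: {S1, S15}
  layer 2: {S3, S8, S14, S16}
  layer 3: {S5, S6, S11, S17}
  layer 4: {S9, S12}
  layer 5: {S10}
Reachable set: {S0, S1, S3, S5, S6, S8, S9, S10, S11, S12, S14, S15, S16, S17}
Count = 14

14


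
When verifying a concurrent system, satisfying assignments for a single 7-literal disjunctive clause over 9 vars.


Step 1: Total=2^9=512
Step 2: Unsat when all 7 false: 2^2=4
Step 3: Sat=512-4=508

508


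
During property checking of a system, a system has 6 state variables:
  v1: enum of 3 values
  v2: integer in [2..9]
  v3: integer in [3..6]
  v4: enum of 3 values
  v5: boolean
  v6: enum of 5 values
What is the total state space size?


State space = product of domain sizes of all variables.
Domain sizes:
  v1 (enum of 3 values): 3
  v2 (integer in [2..9]): 8
  v3 (integer in [3..6]): 4
  v4 (enum of 3 values): 3
  v5 (boolean): 2
  v6 (enum of 5 values): 5
Product = 3 * 8 * 4 * 3 * 2 * 5 = 2880

2880


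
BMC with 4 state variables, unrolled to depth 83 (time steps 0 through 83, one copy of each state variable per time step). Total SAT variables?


BMC unrolls to depth k, creating one copy of each state var for steps 0..k.
Step count = 83 + 1 = 84 (steps 0 through 83)
Vars per step = 4
Total = 4 * 84 = 336

336


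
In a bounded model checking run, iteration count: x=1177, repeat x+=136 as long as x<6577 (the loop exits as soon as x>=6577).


Step 1: x goes from 1177 toward 6577 by 136; the body runs while x<6577, so iterations = ceil((bound-start)/step)
Step 2: Distance=5400
Step 3: ceil(5400/136)=40

40


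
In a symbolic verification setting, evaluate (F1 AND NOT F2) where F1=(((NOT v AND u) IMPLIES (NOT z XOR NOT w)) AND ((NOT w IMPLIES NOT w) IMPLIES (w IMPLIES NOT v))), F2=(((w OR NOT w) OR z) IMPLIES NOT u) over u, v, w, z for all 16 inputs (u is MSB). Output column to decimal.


F1 = (((NOT v AND u) IMPLIES (NOT z XOR NOT w)) AND ((NOT w IMPLIES NOT w) IMPLIES (w IMPLIES NOT v)))
F2 = (((w OR NOT w) OR z) IMPLIES NOT u)
Counterexample to F1=>F2 is where F1=1 and F2=0.
Evaluate each row (bits = u,v,w,z, MSB first):
  row 0 [0000]: F1=1 F2=1 -> F1&~F2 -> 0
  row 1 [0001]: F1=1 F2=1 -> F1&~F2 -> 0
  row 2 [0010]: F1=1 F2=1 -> F1&~F2 -> 0
  row 3 [0011]: F1=1 F2=1 -> F1&~F2 -> 0
  row 4 [0100]: F1=1 F2=1 -> F1&~F2 -> 0
  row 5 [0101]: F1=1 F2=1 -> F1&~F2 -> 0
  row 6 [0110]: F1=0 F2=1 -> F1&~F2 -> 0
  row 7 [0111]: F1=0 F2=1 -> F1&~F2 -> 0
  row 8 [1000]: F1=0 F2=0 -> F1&~F2 -> 0
  row 9 [1001]: F1=1 F2=0 -> F1&~F2 -> 1
  row 10 [1010]: F1=1 F2=0 -> F1&~F2 -> 1
  row 11 [1011]: F1=0 F2=0 -> F1&~F2 -> 0
  row 12 [1100]: F1=1 F2=0 -> F1&~F2 -> 1
  row 13 [1101]: F1=1 F2=0 -> F1&~F2 -> 1
  row 14 [1110]: F1=0 F2=0 -> F1&~F2 -> 0
  row 15 [1111]: F1=0 F2=0 -> F1&~F2 -> 0
Full result column, 4 rows per line (u,v fixed per line; w,z runs 00..11 left to right):
  rows 0-3 [u,v=00]: 0000  = hex 0
  rows 4-7 [u,v=01]: 0000  = hex 0
  rows 8-11 [u,v=10]: 0110  = hex 6
  rows 12-15 [u,v=11]: 1100  = hex C
Counterexample vector (row 0 .. row 15) = 0000000001101100
Output column grouped in 4s = 0000 0000 0110 1100 = 0x006C
Convert to decimal digit by digit (value = value*16 + digit):
  0 -> 0
  0*16 + 0 = 0
  0*16 + 6 = 6
  6*16 + 12 (C) = 108
Decimal = 108

108


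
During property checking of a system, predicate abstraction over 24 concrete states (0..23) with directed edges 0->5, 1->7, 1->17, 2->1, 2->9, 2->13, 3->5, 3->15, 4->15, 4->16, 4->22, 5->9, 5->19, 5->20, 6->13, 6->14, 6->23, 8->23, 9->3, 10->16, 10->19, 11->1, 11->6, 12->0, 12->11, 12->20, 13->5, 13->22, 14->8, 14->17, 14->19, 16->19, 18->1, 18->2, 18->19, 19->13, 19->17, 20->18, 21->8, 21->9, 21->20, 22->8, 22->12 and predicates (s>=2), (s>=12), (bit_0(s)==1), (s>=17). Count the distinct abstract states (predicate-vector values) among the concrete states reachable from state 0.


BFS from 0:
Concrete reachable: {0, 1, 2, 3, 5, 6, 7, 8, 9, 11, 12, 13, 14, 15, 17, 18, 19, 20, 22, 23}
Abstract via predicates (s>=2), (s>=12), (bit_0(s)==1), (s>=17):
  (0,0,0,0) <- {0}
  (0,0,1,0) <- {1}
  (1,0,0,0) <- {2, 6, 8}
  (1,0,1,0) <- {3, 5, 7, 9, 11}
  (1,1,0,0) <- {12, 14}
  (1,1,0,1) <- {18, 20, 22}
  (1,1,1,0) <- {13, 15}
  (1,1,1,1) <- {17, 19, 23}
Distinct abstract states = 8

8


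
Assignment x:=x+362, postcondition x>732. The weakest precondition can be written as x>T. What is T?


Formula: wp(x:=E, P) = P[E/x] (substitute E for x in postcondition)
Step 1: Postcondition: x>732
Step 2: Substitute x+362 for x: x+362>732
Step 3: Solve for x: x > 732-362 = 370

370


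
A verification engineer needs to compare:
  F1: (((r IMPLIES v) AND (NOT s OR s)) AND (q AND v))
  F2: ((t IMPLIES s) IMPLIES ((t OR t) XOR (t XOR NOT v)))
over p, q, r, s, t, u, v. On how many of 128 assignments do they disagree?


F1 = (((r IMPLIES v) AND (NOT s OR s)) AND (q AND v))
F2 = ((t IMPLIES s) IMPLIES ((t OR t) XOR (t XOR NOT v)))
Evaluate both on each of 128 rows (bits = p,q,r,s,t,u,v):
  row 0 [0000000]: F1=0 F2=1 (differ) -> 1
  row 1 [0000001]: F1=0 F2=0 -> 0
  row 2 [0000010]: F1=0 F2=1 (differ) -> 1
  row 3 [0000011]: F1=0 F2=0 -> 0
  row 4 [0000100]: F1=0 F2=1 (differ) -> 1
  (every remaining row is evaluated the same way; all 128 results are listed next)
Full result column, 8 rows per line (p,q,r,s fixed per line; t,u,v runs 000..111 left to right):
  rows 0-7 [p,q,r,s=0000]: 10101111  (ones: 6)
  rows 8-15 [p,q,r,s=0001]: 10101010  (ones: 4)
  rows 16-23 [p,q,r,s=0010]: 10101111  (ones: 6)
  rows 24-31 [p,q,r,s=0011]: 10101010  (ones: 4)
  rows 32-39 [p,q,r,s=0100]: 11111010  (ones: 6)
  rows 40-47 [p,q,r,s=0101]: 11111111  (ones: 8)
  rows 48-55 [p,q,r,s=0110]: 11111010  (ones: 6)
  rows 56-63 [p,q,r,s=0111]: 11111111  (ones: 8)
  rows 64-71 [p,q,r,s=1000]: 10101111  (ones: 6)
  rows 72-79 [p,q,r,s=1001]: 10101010  (ones: 4)
  rows 80-87 [p,q,r,s=1010]: 10101111  (ones: 6)
  rows 88-95 [p,q,r,s=1011]: 10101010  (ones: 4)
  rows 96-103 [p,q,r,s=1100]: 11111010  (ones: 6)
  rows 104-111 [p,q,r,s=1101]: 11111111  (ones: 8)
  rows 112-119 [p,q,r,s=1110]: 11111010  (ones: 6)
  rows 120-127 [p,q,r,s=1111]: 11111111  (ones: 8)
Disagreements = 6+4+6+4+6+8+6+8+6+4+6+4+6+8+6+8 = 96

96


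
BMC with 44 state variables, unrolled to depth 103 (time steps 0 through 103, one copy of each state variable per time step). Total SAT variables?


BMC unrolls to depth k, creating one copy of each state var for steps 0..k.
Step count = 103 + 1 = 104 (steps 0 through 103)
Vars per step = 44
Total = 44 * 104 = 4576

4576


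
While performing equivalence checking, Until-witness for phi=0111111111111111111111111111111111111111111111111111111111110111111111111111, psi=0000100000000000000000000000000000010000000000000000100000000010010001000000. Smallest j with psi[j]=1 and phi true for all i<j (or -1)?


(phi U psi) at 0: need smallest j with psi[j]=1 and phi[i]=1 for all i in [0,j).
Scan from step 0:
  step 0: phi=0 -> phi-prefix broken from here
  step 4: psi=1 but phi already failed -> not a witness
  step 35: psi=1 but phi already failed -> not a witness
  step 52: psi=1 but phi already failed -> not a witness
  step 62: psi=1 but phi already failed -> not a witness
  step 65: psi=1 but phi already failed -> not a witness
  step 69: psi=1 but phi already failed -> not a witness
  end of trace: no witness -> -1
Witness step = -1

-1


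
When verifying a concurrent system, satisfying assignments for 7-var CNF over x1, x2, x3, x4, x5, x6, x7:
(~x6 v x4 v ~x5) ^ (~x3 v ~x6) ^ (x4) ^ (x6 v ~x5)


CNF with 4 clauses over 7 vars (128 assignments).
An assignment satisfies CNF iff every clause has >=1 true literal.
Check each row (bits = x1,x2,x3,x4,x5,x6,x7; clause T/F shown):
  row 0 [0000000]: clauses=TTFT -> 0
  row 1 [0000001]: clauses=TTFT -> 0
  row 2 [0000010]: clauses=TTFT -> 0
  row 3 [0000011]: clauses=TTFT -> 0
  row 4 [0000100]: clauses=TTFF -> 0
  (every remaining row is evaluated the same way; all 128 results are listed next)
Full result column, 8 rows per line (x1,x2,x3,x4 fixed per line; x5,x6,x7 runs 000..111 left to right):
  rows 0-7 [x1,x2,x3,x4=0000]: 00000000  (ones: 0)
  rows 8-15 [x1,x2,x3,x4=0001]: 11110011  (ones: 6)
  rows 16-23 [x1,x2,x3,x4=0010]: 00000000  (ones: 0)
  rows 24-31 [x1,x2,x3,x4=0011]: 11000000  (ones: 2)
  rows 32-39 [x1,x2,x3,x4=0100]: 00000000  (ones: 0)
  rows 40-47 [x1,x2,x3,x4=0101]: 11110011  (ones: 6)
  rows 48-55 [x1,x2,x3,x4=0110]: 00000000  (ones: 0)
  rows 56-63 [x1,x2,x3,x4=0111]: 11000000  (ones: 2)
  rows 64-71 [x1,x2,x3,x4=1000]: 00000000  (ones: 0)
  rows 72-79 [x1,x2,x3,x4=1001]: 11110011  (ones: 6)
  rows 80-87 [x1,x2,x3,x4=1010]: 00000000  (ones: 0)
  rows 88-95 [x1,x2,x3,x4=1011]: 11000000  (ones: 2)
  rows 96-103 [x1,x2,x3,x4=1100]: 00000000  (ones: 0)
  rows 104-111 [x1,x2,x3,x4=1101]: 11110011  (ones: 6)
  rows 112-119 [x1,x2,x3,x4=1110]: 00000000  (ones: 0)
  rows 120-127 [x1,x2,x3,x4=1111]: 11000000  (ones: 2)
Satisfying assignments = 0+6+0+2+0+6+0+2+0+6+0+2+0+6+0+2 = 32

32


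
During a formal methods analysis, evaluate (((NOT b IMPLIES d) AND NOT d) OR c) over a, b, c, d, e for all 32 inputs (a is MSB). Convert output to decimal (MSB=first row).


Formula: (((NOT b IMPLIES d) AND NOT d) OR c) over a, b, c, d, e (32 rows)
Evaluate each row (bits = a,b,c,d,e, MSB first):
  row 0 [00000]: (((NOT 0 IMPLIES 0) AND NOT 0) OR 0) -> 0
  row 1 [00001]: (((NOT 0 IMPLIES 0) AND NOT 0) OR 0) -> 0
  row 2 [00010]: (((NOT 0 IMPLIES 1) AND NOT 1) OR 0) -> 0
  row 3 [00011]: (((NOT 0 IMPLIES 1) AND NOT 1) OR 0) -> 0
  row 4 [00100]: (((NOT 0 IMPLIES 0) AND NOT 0) OR 1) -> 1
  row 5 [00101]: (((NOT 0 IMPLIES 0) AND NOT 0) OR 1) -> 1
  row 6 [00110]: (((NOT 0 IMPLIES 1) AND NOT 1) OR 1) -> 1
  row 7 [00111]: (((NOT 0 IMPLIES 1) AND NOT 1) OR 1) -> 1
  row 8 [01000]: (((NOT 1 IMPLIES 0) AND NOT 0) OR 0) -> 1
  row 9 [01001]: (((NOT 1 IMPLIES 0) AND NOT 0) OR 0) -> 1
  row 10 [01010]: (((NOT 1 IMPLIES 1) AND NOT 1) OR 0) -> 0
  row 11 [01011]: (((NOT 1 IMPLIES 1) AND NOT 1) OR 0) -> 0
  row 12 [01100]: (((NOT 1 IMPLIES 0) AND NOT 0) OR 1) -> 1
  row 13 [01101]: (((NOT 1 IMPLIES 0) AND NOT 0) OR 1) -> 1
  row 14 [01110]: (((NOT 1 IMPLIES 1) AND NOT 1) OR 1) -> 1
  row 15 [01111]: (((NOT 1 IMPLIES 1) AND NOT 1) OR 1) -> 1
  row 16 [10000]: (((NOT 0 IMPLIES 0) AND NOT 0) OR 0) -> 0
  row 17 [10001]: (((NOT 0 IMPLIES 0) AND NOT 0) OR 0) -> 0
  row 18 [10010]: (((NOT 0 IMPLIES 1) AND NOT 1) OR 0) -> 0
  row 19 [10011]: (((NOT 0 IMPLIES 1) AND NOT 1) OR 0) -> 0
  row 20 [10100]: (((NOT 0 IMPLIES 0) AND NOT 0) OR 1) -> 1
  row 21 [10101]: (((NOT 0 IMPLIES 0) AND NOT 0) OR 1) -> 1
  row 22 [10110]: (((NOT 0 IMPLIES 1) AND NOT 1) OR 1) -> 1
  row 23 [10111]: (((NOT 0 IMPLIES 1) AND NOT 1) OR 1) -> 1
  row 24 [11000]: (((NOT 1 IMPLIES 0) AND NOT 0) OR 0) -> 1
  row 25 [11001]: (((NOT 1 IMPLIES 0) AND NOT 0) OR 0) -> 1
  row 26 [11010]: (((NOT 1 IMPLIES 1) AND NOT 1) OR 0) -> 0
  row 27 [11011]: (((NOT 1 IMPLIES 1) AND NOT 1) OR 0) -> 0
  row 28 [11100]: (((NOT 1 IMPLIES 0) AND NOT 0) OR 1) -> 1
  row 29 [11101]: (((NOT 1 IMPLIES 0) AND NOT 0) OR 1) -> 1
  row 30 [11110]: (((NOT 1 IMPLIES 1) AND NOT 1) OR 1) -> 1
  row 31 [11111]: (((NOT 1 IMPLIES 1) AND NOT 1) OR 1) -> 1
Full result column, 4 rows per line (a,b,c fixed per line; d,e runs 00..11 left to right):
  rows 0-3 [a,b,c=000]: 0000  = hex 0
  rows 4-7 [a,b,c=001]: 1111  = hex F
  rows 8-11 [a,b,c=010]: 1100  = hex C
  rows 12-15 [a,b,c=011]: 1111  = hex F
  rows 16-19 [a,b,c=100]: 0000  = hex 0
  rows 20-23 [a,b,c=101]: 1111  = hex F
  rows 24-27 [a,b,c=110]: 1100  = hex C
  rows 28-31 [a,b,c=111]: 1111  = hex F
Output column (row 0 .. row 31) = 00001111110011110000111111001111
Output column grouped in 4s = 0000 1111 1100 1111 0000 1111 1100 1111 = 0x0FCF0FCF
Convert to decimal digit by digit (value = value*16 + digit):
  0 -> 0
  0*16 + 15 (F) = 15
  15*16 + 12 (C) = 252
  252*16 + 15 (F) = 4047
  4047*16 + 0 = 64752
  64752*16 + 15 (F) = 1036047
  1036047*16 + 12 (C) = 16576764
  16576764*16 + 15 (F) = 265228239
Decimal = 265228239

265228239


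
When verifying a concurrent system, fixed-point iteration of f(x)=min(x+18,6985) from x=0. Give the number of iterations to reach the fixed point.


Step 1: x=0, cap=6985, increment=18
Step 2: x grows by 18 each step until capped at 6985; fixed point is x=6985
Step 3: iterations = ceil(6985/18) = 389

389


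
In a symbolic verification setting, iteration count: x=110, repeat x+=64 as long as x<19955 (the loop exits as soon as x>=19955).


Step 1: x goes from 110 toward 19955 by 64; the body runs while x<19955, so iterations = ceil((bound-start)/step)
Step 2: Distance=19845
Step 3: ceil(19845/64)=311

311


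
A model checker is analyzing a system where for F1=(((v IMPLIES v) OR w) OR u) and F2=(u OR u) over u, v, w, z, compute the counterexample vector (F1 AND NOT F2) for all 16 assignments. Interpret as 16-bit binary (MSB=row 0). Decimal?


F1 = (((v IMPLIES v) OR w) OR u)
F2 = (u OR u)
Counterexample to F1=>F2 is where F1=1 and F2=0.
Evaluate each row (bits = u,v,w,z, MSB first):
  row 0 [0000]: F1=1 F2=0 -> F1&~F2 -> 1
  row 1 [0001]: F1=1 F2=0 -> F1&~F2 -> 1
  row 2 [0010]: F1=1 F2=0 -> F1&~F2 -> 1
  row 3 [0011]: F1=1 F2=0 -> F1&~F2 -> 1
  row 4 [0100]: F1=1 F2=0 -> F1&~F2 -> 1
  row 5 [0101]: F1=1 F2=0 -> F1&~F2 -> 1
  row 6 [0110]: F1=1 F2=0 -> F1&~F2 -> 1
  row 7 [0111]: F1=1 F2=0 -> F1&~F2 -> 1
  row 8 [1000]: F1=1 F2=1 -> F1&~F2 -> 0
  row 9 [1001]: F1=1 F2=1 -> F1&~F2 -> 0
  row 10 [1010]: F1=1 F2=1 -> F1&~F2 -> 0
  row 11 [1011]: F1=1 F2=1 -> F1&~F2 -> 0
  row 12 [1100]: F1=1 F2=1 -> F1&~F2 -> 0
  row 13 [1101]: F1=1 F2=1 -> F1&~F2 -> 0
  row 14 [1110]: F1=1 F2=1 -> F1&~F2 -> 0
  row 15 [1111]: F1=1 F2=1 -> F1&~F2 -> 0
Full result column, 4 rows per line (u,v fixed per line; w,z runs 00..11 left to right):
  rows 0-3 [u,v=00]: 1111  = hex F
  rows 4-7 [u,v=01]: 1111  = hex F
  rows 8-11 [u,v=10]: 0000  = hex 0
  rows 12-15 [u,v=11]: 0000  = hex 0
Counterexample vector (row 0 .. row 15) = 1111111100000000
Output column grouped in 4s = 1111 1111 0000 0000 = 0xFF00
Convert to decimal digit by digit (value = value*16 + digit):
  F -> 15
  15*16 + 15 (F) = 255
  255*16 + 0 = 4080
  4080*16 + 0 = 65280
Decimal = 65280

65280


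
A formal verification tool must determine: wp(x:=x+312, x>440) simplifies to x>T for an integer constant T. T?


Formula: wp(x:=E, P) = P[E/x] (substitute E for x in postcondition)
Step 1: Postcondition: x>440
Step 2: Substitute x+312 for x: x+312>440
Step 3: Solve for x: x > 440-312 = 128

128


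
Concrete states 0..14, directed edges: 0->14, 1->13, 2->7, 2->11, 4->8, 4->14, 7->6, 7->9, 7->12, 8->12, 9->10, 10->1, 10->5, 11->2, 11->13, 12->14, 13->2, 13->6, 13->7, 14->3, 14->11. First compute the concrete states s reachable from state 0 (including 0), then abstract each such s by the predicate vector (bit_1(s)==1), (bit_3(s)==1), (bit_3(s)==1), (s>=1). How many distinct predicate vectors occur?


BFS from 0:
Concrete reachable: {0, 1, 2, 3, 5, 6, 7, 9, 10, 11, 12, 13, 14}
Abstract via predicates (bit_1(s)==1), (bit_3(s)==1), (bit_3(s)==1), (s>=1):
  (0,0,0,0) <- {0}
  (0,0,0,1) <- {1, 5}
  (0,1,1,1) <- {9, 12, 13}
  (1,0,0,1) <- {2, 3, 6, 7}
  (1,1,1,1) <- {10, 11, 14}
Distinct abstract states = 5

5


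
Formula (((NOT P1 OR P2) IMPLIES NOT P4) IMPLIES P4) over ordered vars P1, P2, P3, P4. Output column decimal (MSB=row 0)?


Formula: (((NOT P1 OR P2) IMPLIES NOT P4) IMPLIES P4) over P1, P2, P3, P4 (16 rows)
Evaluate each row (bits = P1,P2,P3,P4, MSB first):
  row 0 [0000]: (((NOT 0 OR 0) IMPLIES NOT 0) IMPLIES 0) -> 0
  row 1 [0001]: (((NOT 0 OR 0) IMPLIES NOT 1) IMPLIES 1) -> 1
  row 2 [0010]: (((NOT 0 OR 0) IMPLIES NOT 0) IMPLIES 0) -> 0
  row 3 [0011]: (((NOT 0 OR 0) IMPLIES NOT 1) IMPLIES 1) -> 1
  row 4 [0100]: (((NOT 0 OR 1) IMPLIES NOT 0) IMPLIES 0) -> 0
  row 5 [0101]: (((NOT 0 OR 1) IMPLIES NOT 1) IMPLIES 1) -> 1
  row 6 [0110]: (((NOT 0 OR 1) IMPLIES NOT 0) IMPLIES 0) -> 0
  row 7 [0111]: (((NOT 0 OR 1) IMPLIES NOT 1) IMPLIES 1) -> 1
  row 8 [1000]: (((NOT 1 OR 0) IMPLIES NOT 0) IMPLIES 0) -> 0
  row 9 [1001]: (((NOT 1 OR 0) IMPLIES NOT 1) IMPLIES 1) -> 1
  row 10 [1010]: (((NOT 1 OR 0) IMPLIES NOT 0) IMPLIES 0) -> 0
  row 11 [1011]: (((NOT 1 OR 0) IMPLIES NOT 1) IMPLIES 1) -> 1
  row 12 [1100]: (((NOT 1 OR 1) IMPLIES NOT 0) IMPLIES 0) -> 0
  row 13 [1101]: (((NOT 1 OR 1) IMPLIES NOT 1) IMPLIES 1) -> 1
  row 14 [1110]: (((NOT 1 OR 1) IMPLIES NOT 0) IMPLIES 0) -> 0
  row 15 [1111]: (((NOT 1 OR 1) IMPLIES NOT 1) IMPLIES 1) -> 1
Full result column, 4 rows per line (P1,P2 fixed per line; P3,P4 runs 00..11 left to right):
  rows 0-3 [P1,P2=00]: 0101  = hex 5
  rows 4-7 [P1,P2=01]: 0101  = hex 5
  rows 8-11 [P1,P2=10]: 0101  = hex 5
  rows 12-15 [P1,P2=11]: 0101  = hex 5
Output column (row 0 .. row 15) = 0101010101010101
Output column grouped in 4s = 0101 0101 0101 0101 = 0x5555
Convert to decimal digit by digit (value = value*16 + digit):
  5 -> 5
  5*16 + 5 = 85
  85*16 + 5 = 1365
  1365*16 + 5 = 21845
Decimal = 21845

21845


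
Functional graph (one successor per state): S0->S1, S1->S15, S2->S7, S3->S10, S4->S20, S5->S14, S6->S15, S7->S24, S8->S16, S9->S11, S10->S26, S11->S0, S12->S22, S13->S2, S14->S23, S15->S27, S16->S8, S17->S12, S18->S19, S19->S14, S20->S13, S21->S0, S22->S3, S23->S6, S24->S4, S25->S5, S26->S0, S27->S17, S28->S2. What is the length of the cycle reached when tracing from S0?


Trace from S0 until a state repeats:
  S0 -> S1 -> S15 -> S27 -> S17 -> S12 -> S22 -> S3 -> S10 -> S26 -> S0
S0 first seen at step 0, revisited at step 10.
Cycle length = 10 - 0 = 10

10


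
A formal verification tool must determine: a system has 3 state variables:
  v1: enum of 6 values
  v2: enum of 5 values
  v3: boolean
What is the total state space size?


State space = product of domain sizes of all variables.
Domain sizes:
  v1 (enum of 6 values): 6
  v2 (enum of 5 values): 5
  v3 (boolean): 2
Product = 6 * 5 * 2 = 60

60


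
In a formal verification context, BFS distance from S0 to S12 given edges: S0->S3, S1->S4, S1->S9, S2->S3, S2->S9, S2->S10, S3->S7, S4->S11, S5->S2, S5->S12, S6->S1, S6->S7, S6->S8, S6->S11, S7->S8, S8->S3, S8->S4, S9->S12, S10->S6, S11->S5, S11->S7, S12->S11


BFS layer-by-layer from S0:
  dist 0: {S0}
  dist 1: {S3}
  dist 2: {S7}
  dist 3: {S8}
  dist 4: {S4}
  dist 5: {S11}
  dist 6: {S5}
  dist 7: {S2, S12}
  -> S12 reached at distance 7
Shortest path length = 7

7


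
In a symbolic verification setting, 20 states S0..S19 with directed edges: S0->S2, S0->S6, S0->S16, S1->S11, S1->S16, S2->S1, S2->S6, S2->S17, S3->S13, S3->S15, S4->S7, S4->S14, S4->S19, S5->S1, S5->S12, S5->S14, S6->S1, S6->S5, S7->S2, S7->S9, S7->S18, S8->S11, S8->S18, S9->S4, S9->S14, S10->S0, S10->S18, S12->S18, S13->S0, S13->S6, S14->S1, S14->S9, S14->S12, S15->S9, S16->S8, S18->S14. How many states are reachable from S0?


BFS from S0:
  layer 0: {S0}
  layer 1: {S2, S6, S16}
  layer 2: {S1, S5, S8, S17}
  layer 3: {S11, S12, S14, S18}
  layer 4: {S9}
  layer 5: {S4}
  layer 6: {S7, S19}
Reachable set: {S0, S1, S2, S4, S5, S6, S7, S8, S9, S11, S12, S14, S16, S17, S18, S19}
Count = 16

16


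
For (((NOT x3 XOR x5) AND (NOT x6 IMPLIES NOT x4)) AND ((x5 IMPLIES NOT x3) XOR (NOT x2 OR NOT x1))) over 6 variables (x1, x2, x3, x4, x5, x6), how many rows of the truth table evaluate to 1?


Formula: (((NOT x3 XOR x5) AND (NOT x6 IMPLIES NOT x4)) AND ((x5 IMPLIES NOT x3) XOR (NOT x2 OR NOT x1))) over 6 vars (64 rows)
Evaluate each row (x1, x2, x3, x4, x5, x6 as bits, MSB first):
  row 0 [000000]: (((NOT 0 XOR 0) AND (NOT 0 IMPLIES NOT 0)) AND ((0 IMPLIES NOT 0) XOR (NOT 0 OR NOT 0))) -> 0
  row 1 [000001]: (((NOT 0 XOR 0) AND (NOT 1 IMPLIES NOT 0)) AND ((0 IMPLIES NOT 0) XOR (NOT 0 OR NOT 0))) -> 0
  row 2 [000010]: (((NOT 0 XOR 1) AND (NOT 0 IMPLIES NOT 0)) AND ((1 IMPLIES NOT 0) XOR (NOT 0 OR NOT 0))) -> 0
  row 3 [000011]: (((NOT 0 XOR 1) AND (NOT 1 IMPLIES NOT 0)) AND ((1 IMPLIES NOT 0) XOR (NOT 0 OR NOT 0))) -> 0
  row 4 [000100]: (((NOT 0 XOR 0) AND (NOT 0 IMPLIES NOT 1)) AND ((0 IMPLIES NOT 0) XOR (NOT 0 OR NOT 0))) -> 0
  (every remaining row is evaluated the same way; all 64 results are listed next)
Full result column, 8 rows per line (x1,x2,x3 fixed per line; x4,x5,x6 runs 000..111 left to right):
  rows 0-7 [x1,x2,x3=000]: 00000000  (ones: 0)
  rows 8-15 [x1,x2,x3=001]: 00110001  (ones: 3)
  rows 16-23 [x1,x2,x3=010]: 00000000  (ones: 0)
  rows 24-31 [x1,x2,x3=011]: 00110001  (ones: 3)
  rows 32-39 [x1,x2,x3=100]: 00000000  (ones: 0)
  rows 40-47 [x1,x2,x3=101]: 00110001  (ones: 3)
  rows 48-55 [x1,x2,x3=110]: 11000100  (ones: 3)
  rows 56-63 [x1,x2,x3=111]: 00000000  (ones: 0)
Count of 1-rows = 0+3+0+3+0+3+3+0 = 12

12


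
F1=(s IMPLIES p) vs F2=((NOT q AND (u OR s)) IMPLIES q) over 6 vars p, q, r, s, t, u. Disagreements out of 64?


F1 = (s IMPLIES p)
F2 = ((NOT q AND (u OR s)) IMPLIES q)
Evaluate both on each of 64 rows (bits = p,q,r,s,t,u):
  row 0 [000000]: F1=1 F2=1 -> 0
  row 1 [000001]: F1=1 F2=0 (differ) -> 1
  row 2 [000010]: F1=1 F2=1 -> 0
  row 3 [000011]: F1=1 F2=0 (differ) -> 1
  row 4 [000100]: F1=0 F2=0 -> 0
  (every remaining row is evaluated the same way; all 64 results are listed next)
Full result column, 8 rows per line (p,q,r fixed per line; s,t,u runs 000..111 left to right):
  rows 0-7 [p,q,r=000]: 01010000  (ones: 2)
  rows 8-15 [p,q,r=001]: 01010000  (ones: 2)
  rows 16-23 [p,q,r=010]: 00001111  (ones: 4)
  rows 24-31 [p,q,r=011]: 00001111  (ones: 4)
  rows 32-39 [p,q,r=100]: 01011111  (ones: 6)
  rows 40-47 [p,q,r=101]: 01011111  (ones: 6)
  rows 48-55 [p,q,r=110]: 00000000  (ones: 0)
  rows 56-63 [p,q,r=111]: 00000000  (ones: 0)
Disagreements = 2+2+4+4+6+6+0+0 = 24

24


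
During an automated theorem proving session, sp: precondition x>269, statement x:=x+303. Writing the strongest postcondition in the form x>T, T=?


Formula: sp(P, x:=E) = exists old_x. (x = E[old_x/x]) AND P[old_x/x] (old_x is the value of x before the assignment; eliminate old_x by solving x = E[old_x/x] for old_x)
Step 1: Precondition P: x>269, i.e. old_x > 269
Step 2: Assignment gives x = old_x + 303, so old_x = x - 303
Step 3: Substitute into P: x - 303 > 269
Step 4: Simplify: x > 269+303 = 572

572


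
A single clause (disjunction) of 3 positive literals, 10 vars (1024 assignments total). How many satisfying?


Step 1: Total=2^10=1024
Step 2: Unsat when all 3 false: 2^7=128
Step 3: Sat=1024-128=896

896


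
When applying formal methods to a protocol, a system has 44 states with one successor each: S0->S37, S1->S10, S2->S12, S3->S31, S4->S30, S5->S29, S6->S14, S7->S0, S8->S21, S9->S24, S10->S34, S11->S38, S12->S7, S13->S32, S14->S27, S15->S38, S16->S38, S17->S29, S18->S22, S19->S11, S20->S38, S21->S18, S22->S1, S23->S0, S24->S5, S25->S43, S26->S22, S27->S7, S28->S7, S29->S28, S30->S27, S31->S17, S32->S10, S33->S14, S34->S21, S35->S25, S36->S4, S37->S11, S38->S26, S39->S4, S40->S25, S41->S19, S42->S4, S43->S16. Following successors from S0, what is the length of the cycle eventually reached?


Trace from S0 until a state repeats:
  S0 -> S37 -> S11 -> S38 -> S26 -> S22 -> S1 -> S10 -> S34 -> S21 -> S18 -> S22
S22 first seen at step 5, revisited at step 11.
Cycle length = 11 - 5 = 6

6


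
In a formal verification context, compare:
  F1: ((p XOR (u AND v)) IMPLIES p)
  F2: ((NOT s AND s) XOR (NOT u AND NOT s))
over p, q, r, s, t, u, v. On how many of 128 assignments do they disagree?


F1 = ((p XOR (u AND v)) IMPLIES p)
F2 = ((NOT s AND s) XOR (NOT u AND NOT s))
Evaluate both on each of 128 rows (bits = p,q,r,s,t,u,v):
  row 0 [0000000]: F1=1 F2=1 -> 0
  row 1 [0000001]: F1=1 F2=1 -> 0
  row 2 [0000010]: F1=1 F2=0 (differ) -> 1
  row 3 [0000011]: F1=0 F2=0 -> 0
  row 4 [0000100]: F1=1 F2=1 -> 0
  (every remaining row is evaluated the same way; all 128 results are listed next)
Full result column, 8 rows per line (p,q,r,s fixed per line; t,u,v runs 000..111 left to right):
  rows 0-7 [p,q,r,s=0000]: 00100010  (ones: 2)
  rows 8-15 [p,q,r,s=0001]: 11101110  (ones: 6)
  rows 16-23 [p,q,r,s=0010]: 00100010  (ones: 2)
  rows 24-31 [p,q,r,s=0011]: 11101110  (ones: 6)
  rows 32-39 [p,q,r,s=0100]: 00100010  (ones: 2)
  rows 40-47 [p,q,r,s=0101]: 11101110  (ones: 6)
  rows 48-55 [p,q,r,s=0110]: 00100010  (ones: 2)
  rows 56-63 [p,q,r,s=0111]: 11101110  (ones: 6)
  rows 64-71 [p,q,r,s=1000]: 00110011  (ones: 4)
  rows 72-79 [p,q,r,s=1001]: 11111111  (ones: 8)
  rows 80-87 [p,q,r,s=1010]: 00110011  (ones: 4)
  rows 88-95 [p,q,r,s=1011]: 11111111  (ones: 8)
  rows 96-103 [p,q,r,s=1100]: 00110011  (ones: 4)
  rows 104-111 [p,q,r,s=1101]: 11111111  (ones: 8)
  rows 112-119 [p,q,r,s=1110]: 00110011  (ones: 4)
  rows 120-127 [p,q,r,s=1111]: 11111111  (ones: 8)
Disagreements = 2+6+2+6+2+6+2+6+4+8+4+8+4+8+4+8 = 80

80


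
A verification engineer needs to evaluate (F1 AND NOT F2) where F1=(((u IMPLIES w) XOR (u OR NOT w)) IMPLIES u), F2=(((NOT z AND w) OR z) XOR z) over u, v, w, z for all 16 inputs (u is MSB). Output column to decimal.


F1 = (((u IMPLIES w) XOR (u OR NOT w)) IMPLIES u)
F2 = (((NOT z AND w) OR z) XOR z)
Counterexample to F1=>F2 is where F1=1 and F2=0.
Evaluate each row (bits = u,v,w,z, MSB first):
  row 0 [0000]: F1=1 F2=0 -> F1&~F2 -> 1
  row 1 [0001]: F1=1 F2=0 -> F1&~F2 -> 1
  row 2 [0010]: F1=0 F2=1 -> F1&~F2 -> 0
  row 3 [0011]: F1=0 F2=0 -> F1&~F2 -> 0
  row 4 [0100]: F1=1 F2=0 -> F1&~F2 -> 1
  row 5 [0101]: F1=1 F2=0 -> F1&~F2 -> 1
  row 6 [0110]: F1=0 F2=1 -> F1&~F2 -> 0
  row 7 [0111]: F1=0 F2=0 -> F1&~F2 -> 0
  row 8 [1000]: F1=1 F2=0 -> F1&~F2 -> 1
  row 9 [1001]: F1=1 F2=0 -> F1&~F2 -> 1
  row 10 [1010]: F1=1 F2=1 -> F1&~F2 -> 0
  row 11 [1011]: F1=1 F2=0 -> F1&~F2 -> 1
  row 12 [1100]: F1=1 F2=0 -> F1&~F2 -> 1
  row 13 [1101]: F1=1 F2=0 -> F1&~F2 -> 1
  row 14 [1110]: F1=1 F2=1 -> F1&~F2 -> 0
  row 15 [1111]: F1=1 F2=0 -> F1&~F2 -> 1
Full result column, 4 rows per line (u,v fixed per line; w,z runs 00..11 left to right):
  rows 0-3 [u,v=00]: 1100  = hex C
  rows 4-7 [u,v=01]: 1100  = hex C
  rows 8-11 [u,v=10]: 1101  = hex D
  rows 12-15 [u,v=11]: 1101  = hex D
Counterexample vector (row 0 .. row 15) = 1100110011011101
Output column grouped in 4s = 1100 1100 1101 1101 = 0xCCDD
Convert to decimal digit by digit (value = value*16 + digit):
  C -> 12
  12*16 + 12 (C) = 204
  204*16 + 13 (D) = 3277
  3277*16 + 13 (D) = 52445
Decimal = 52445

52445


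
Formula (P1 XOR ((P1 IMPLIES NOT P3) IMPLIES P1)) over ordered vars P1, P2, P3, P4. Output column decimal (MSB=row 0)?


Formula: (P1 XOR ((P1 IMPLIES NOT P3) IMPLIES P1)) over P1, P2, P3, P4 (16 rows)
Evaluate each row (bits = P1,P2,P3,P4, MSB first):
  row 0 [0000]: (0 XOR ((0 IMPLIES NOT 0) IMPLIES 0)) -> 0
  row 1 [0001]: (0 XOR ((0 IMPLIES NOT 0) IMPLIES 0)) -> 0
  row 2 [0010]: (0 XOR ((0 IMPLIES NOT 1) IMPLIES 0)) -> 0
  row 3 [0011]: (0 XOR ((0 IMPLIES NOT 1) IMPLIES 0)) -> 0
  row 4 [0100]: (0 XOR ((0 IMPLIES NOT 0) IMPLIES 0)) -> 0
  row 5 [0101]: (0 XOR ((0 IMPLIES NOT 0) IMPLIES 0)) -> 0
  row 6 [0110]: (0 XOR ((0 IMPLIES NOT 1) IMPLIES 0)) -> 0
  row 7 [0111]: (0 XOR ((0 IMPLIES NOT 1) IMPLIES 0)) -> 0
  row 8 [1000]: (1 XOR ((1 IMPLIES NOT 0) IMPLIES 1)) -> 0
  row 9 [1001]: (1 XOR ((1 IMPLIES NOT 0) IMPLIES 1)) -> 0
  row 10 [1010]: (1 XOR ((1 IMPLIES NOT 1) IMPLIES 1)) -> 0
  row 11 [1011]: (1 XOR ((1 IMPLIES NOT 1) IMPLIES 1)) -> 0
  row 12 [1100]: (1 XOR ((1 IMPLIES NOT 0) IMPLIES 1)) -> 0
  row 13 [1101]: (1 XOR ((1 IMPLIES NOT 0) IMPLIES 1)) -> 0
  row 14 [1110]: (1 XOR ((1 IMPLIES NOT 1) IMPLIES 1)) -> 0
  row 15 [1111]: (1 XOR ((1 IMPLIES NOT 1) IMPLIES 1)) -> 0
Full result column, 4 rows per line (P1,P2 fixed per line; P3,P4 runs 00..11 left to right):
  rows 0-3 [P1,P2=00]: 0000  = hex 0
  rows 4-7 [P1,P2=01]: 0000  = hex 0
  rows 8-11 [P1,P2=10]: 0000  = hex 0
  rows 12-15 [P1,P2=11]: 0000  = hex 0
Output column (row 0 .. row 15) = 0000000000000000
Output column grouped in 4s = 0000 0000 0000 0000 = 0x0000
Convert to decimal digit by digit (value = value*16 + digit):
  0 -> 0
  0*16 + 0 = 0
  0*16 + 0 = 0
  0*16 + 0 = 0
Decimal = 0

0


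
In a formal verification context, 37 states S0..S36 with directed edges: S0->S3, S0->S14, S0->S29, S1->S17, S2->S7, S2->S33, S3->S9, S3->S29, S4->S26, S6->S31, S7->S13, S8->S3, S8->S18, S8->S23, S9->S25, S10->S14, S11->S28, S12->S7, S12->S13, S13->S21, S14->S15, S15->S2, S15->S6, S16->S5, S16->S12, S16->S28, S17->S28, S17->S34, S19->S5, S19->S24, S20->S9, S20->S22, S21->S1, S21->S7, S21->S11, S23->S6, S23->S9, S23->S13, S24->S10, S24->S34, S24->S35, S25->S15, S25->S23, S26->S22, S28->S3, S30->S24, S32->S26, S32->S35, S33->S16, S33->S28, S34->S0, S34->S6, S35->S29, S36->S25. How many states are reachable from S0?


BFS from S0:
  layer 0: {S0}
  layer 1: {S3, S14, S29}
  layer 2: {S9, S15}
  layer 3: {S2, S6, S25}
  layer 4: {S7, S23, S31, S33}
  layer 5: {S13, S16, S28}
  layer 6: {S5, S12, S21}
  layer 7: {S1, S11}
  layer 8: {S17}
  layer 9: {S34}
Reachable set: {S0, S1, S2, S3, S5, S6, S7, S9, S11, S12, S13, S14, S15, S16, S17, S21, S23, S25, S28, S29, S31, S33, S34}
Count = 23

23


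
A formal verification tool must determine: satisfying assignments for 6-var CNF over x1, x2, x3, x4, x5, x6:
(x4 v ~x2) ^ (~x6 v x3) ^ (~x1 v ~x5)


CNF with 3 clauses over 6 vars (64 assignments).
An assignment satisfies CNF iff every clause has >=1 true literal.
Check each row (bits = x1,x2,x3,x4,x5,x6; clause T/F shown):
  row 0 [000000]: clauses=TTT -> 1
  row 1 [000001]: clauses=TFT -> 0
  row 2 [000010]: clauses=TTT -> 1
  row 3 [000011]: clauses=TFT -> 0
  row 4 [000100]: clauses=TTT -> 1
  (every remaining row is evaluated the same way; all 64 results are listed next)
Full result column, 8 rows per line (x1,x2,x3 fixed per line; x4,x5,x6 runs 000..111 left to right):
  rows 0-7 [x1,x2,x3=000]: 10101010  (ones: 4)
  rows 8-15 [x1,x2,x3=001]: 11111111  (ones: 8)
  rows 16-23 [x1,x2,x3=010]: 00001010  (ones: 2)
  rows 24-31 [x1,x2,x3=011]: 00001111  (ones: 4)
  rows 32-39 [x1,x2,x3=100]: 10001000  (ones: 2)
  rows 40-47 [x1,x2,x3=101]: 11001100  (ones: 4)
  rows 48-55 [x1,x2,x3=110]: 00001000  (ones: 1)
  rows 56-63 [x1,x2,x3=111]: 00001100  (ones: 2)
Satisfying assignments = 4+8+2+4+2+4+1+2 = 27

27


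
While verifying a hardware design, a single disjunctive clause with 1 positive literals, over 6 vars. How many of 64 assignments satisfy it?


Step 1: Total=2^6=64
Step 2: Unsat when all 1 false: 2^5=32
Step 3: Sat=64-32=32

32


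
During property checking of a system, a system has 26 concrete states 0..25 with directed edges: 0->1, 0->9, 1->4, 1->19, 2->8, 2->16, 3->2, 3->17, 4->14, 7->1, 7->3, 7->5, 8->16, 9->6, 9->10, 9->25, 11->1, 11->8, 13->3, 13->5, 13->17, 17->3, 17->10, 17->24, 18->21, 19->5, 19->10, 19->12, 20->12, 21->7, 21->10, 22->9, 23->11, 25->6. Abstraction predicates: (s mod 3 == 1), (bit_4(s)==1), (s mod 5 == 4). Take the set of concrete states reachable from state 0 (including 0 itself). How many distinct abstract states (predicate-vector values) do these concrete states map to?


BFS from 0:
Concrete reachable: {0, 1, 4, 5, 6, 9, 10, 12, 14, 19, 25}
Abstract via predicates (s mod 3 == 1), (bit_4(s)==1), (s mod 5 == 4):
  (0,0,0) <- {0, 5, 6, 12}
  (0,0,1) <- {9, 14}
  (1,0,0) <- {1, 10}
  (1,0,1) <- {4}
  (1,1,0) <- {25}
  (1,1,1) <- {19}
Distinct abstract states = 6

6


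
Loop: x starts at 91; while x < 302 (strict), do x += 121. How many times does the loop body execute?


Step 1: x goes from 91 toward 302 by 121; the body runs while x<302, so iterations = ceil((bound-start)/step)
Step 2: Distance=211
Step 3: ceil(211/121)=2

2


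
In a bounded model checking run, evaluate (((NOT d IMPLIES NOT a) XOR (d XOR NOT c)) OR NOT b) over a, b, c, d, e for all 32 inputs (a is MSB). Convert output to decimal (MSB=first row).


Formula: (((NOT d IMPLIES NOT a) XOR (d XOR NOT c)) OR NOT b) over a, b, c, d, e (32 rows)
Evaluate each row (bits = a,b,c,d,e, MSB first):
  row 0 [00000]: (((NOT 0 IMPLIES NOT 0) XOR (0 XOR NOT 0)) OR NOT 0) -> 1
  row 1 [00001]: (((NOT 0 IMPLIES NOT 0) XOR (0 XOR NOT 0)) OR NOT 0) -> 1
  row 2 [00010]: (((NOT 1 IMPLIES NOT 0) XOR (1 XOR NOT 0)) OR NOT 0) -> 1
  row 3 [00011]: (((NOT 1 IMPLIES NOT 0) XOR (1 XOR NOT 0)) OR NOT 0) -> 1
  row 4 [00100]: (((NOT 0 IMPLIES NOT 0) XOR (0 XOR NOT 1)) OR NOT 0) -> 1
  row 5 [00101]: (((NOT 0 IMPLIES NOT 0) XOR (0 XOR NOT 1)) OR NOT 0) -> 1
  row 6 [00110]: (((NOT 1 IMPLIES NOT 0) XOR (1 XOR NOT 1)) OR NOT 0) -> 1
  row 7 [00111]: (((NOT 1 IMPLIES NOT 0) XOR (1 XOR NOT 1)) OR NOT 0) -> 1
  row 8 [01000]: (((NOT 0 IMPLIES NOT 0) XOR (0 XOR NOT 0)) OR NOT 1) -> 0
  row 9 [01001]: (((NOT 0 IMPLIES NOT 0) XOR (0 XOR NOT 0)) OR NOT 1) -> 0
  row 10 [01010]: (((NOT 1 IMPLIES NOT 0) XOR (1 XOR NOT 0)) OR NOT 1) -> 1
  row 11 [01011]: (((NOT 1 IMPLIES NOT 0) XOR (1 XOR NOT 0)) OR NOT 1) -> 1
  row 12 [01100]: (((NOT 0 IMPLIES NOT 0) XOR (0 XOR NOT 1)) OR NOT 1) -> 1
  row 13 [01101]: (((NOT 0 IMPLIES NOT 0) XOR (0 XOR NOT 1)) OR NOT 1) -> 1
  row 14 [01110]: (((NOT 1 IMPLIES NOT 0) XOR (1 XOR NOT 1)) OR NOT 1) -> 0
  row 15 [01111]: (((NOT 1 IMPLIES NOT 0) XOR (1 XOR NOT 1)) OR NOT 1) -> 0
  row 16 [10000]: (((NOT 0 IMPLIES NOT 1) XOR (0 XOR NOT 0)) OR NOT 0) -> 1
  row 17 [10001]: (((NOT 0 IMPLIES NOT 1) XOR (0 XOR NOT 0)) OR NOT 0) -> 1
  row 18 [10010]: (((NOT 1 IMPLIES NOT 1) XOR (1 XOR NOT 0)) OR NOT 0) -> 1
  row 19 [10011]: (((NOT 1 IMPLIES NOT 1) XOR (1 XOR NOT 0)) OR NOT 0) -> 1
  row 20 [10100]: (((NOT 0 IMPLIES NOT 1) XOR (0 XOR NOT 1)) OR NOT 0) -> 1
  row 21 [10101]: (((NOT 0 IMPLIES NOT 1) XOR (0 XOR NOT 1)) OR NOT 0) -> 1
  row 22 [10110]: (((NOT 1 IMPLIES NOT 1) XOR (1 XOR NOT 1)) OR NOT 0) -> 1
  row 23 [10111]: (((NOT 1 IMPLIES NOT 1) XOR (1 XOR NOT 1)) OR NOT 0) -> 1
  row 24 [11000]: (((NOT 0 IMPLIES NOT 1) XOR (0 XOR NOT 0)) OR NOT 1) -> 1
  row 25 [11001]: (((NOT 0 IMPLIES NOT 1) XOR (0 XOR NOT 0)) OR NOT 1) -> 1
  row 26 [11010]: (((NOT 1 IMPLIES NOT 1) XOR (1 XOR NOT 0)) OR NOT 1) -> 1
  row 27 [11011]: (((NOT 1 IMPLIES NOT 1) XOR (1 XOR NOT 0)) OR NOT 1) -> 1
  row 28 [11100]: (((NOT 0 IMPLIES NOT 1) XOR (0 XOR NOT 1)) OR NOT 1) -> 0
  row 29 [11101]: (((NOT 0 IMPLIES NOT 1) XOR (0 XOR NOT 1)) OR NOT 1) -> 0
  row 30 [11110]: (((NOT 1 IMPLIES NOT 1) XOR (1 XOR NOT 1)) OR NOT 1) -> 0
  row 31 [11111]: (((NOT 1 IMPLIES NOT 1) XOR (1 XOR NOT 1)) OR NOT 1) -> 0
Full result column, 4 rows per line (a,b,c fixed per line; d,e runs 00..11 left to right):
  rows 0-3 [a,b,c=000]: 1111  = hex F
  rows 4-7 [a,b,c=001]: 1111  = hex F
  rows 8-11 [a,b,c=010]: 0011  = hex 3
  rows 12-15 [a,b,c=011]: 1100  = hex C
  rows 16-19 [a,b,c=100]: 1111  = hex F
  rows 20-23 [a,b,c=101]: 1111  = hex F
  rows 24-27 [a,b,c=110]: 1111  = hex F
  rows 28-31 [a,b,c=111]: 0000  = hex 0
Output column (row 0 .. row 31) = 11111111001111001111111111110000
Output column grouped in 4s = 1111 1111 0011 1100 1111 1111 1111 0000 = 0xFF3CFFF0
Convert to decimal digit by digit (value = value*16 + digit):
  F -> 15
  15*16 + 15 (F) = 255
  255*16 + 3 = 4083
  4083*16 + 12 (C) = 65340
  65340*16 + 15 (F) = 1045455
  1045455*16 + 15 (F) = 16727295
  16727295*16 + 15 (F) = 267636735
  267636735*16 + 0 = 4282187760
Decimal = 4282187760

4282187760


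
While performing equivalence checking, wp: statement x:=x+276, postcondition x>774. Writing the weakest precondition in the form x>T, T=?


Formula: wp(x:=E, P) = P[E/x] (substitute E for x in postcondition)
Step 1: Postcondition: x>774
Step 2: Substitute x+276 for x: x+276>774
Step 3: Solve for x: x > 774-276 = 498

498


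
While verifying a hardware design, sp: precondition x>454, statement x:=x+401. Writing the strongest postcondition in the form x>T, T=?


Formula: sp(P, x:=E) = exists old_x. (x = E[old_x/x]) AND P[old_x/x] (old_x is the value of x before the assignment; eliminate old_x by solving x = E[old_x/x] for old_x)
Step 1: Precondition P: x>454, i.e. old_x > 454
Step 2: Assignment gives x = old_x + 401, so old_x = x - 401
Step 3: Substitute into P: x - 401 > 454
Step 4: Simplify: x > 454+401 = 855

855


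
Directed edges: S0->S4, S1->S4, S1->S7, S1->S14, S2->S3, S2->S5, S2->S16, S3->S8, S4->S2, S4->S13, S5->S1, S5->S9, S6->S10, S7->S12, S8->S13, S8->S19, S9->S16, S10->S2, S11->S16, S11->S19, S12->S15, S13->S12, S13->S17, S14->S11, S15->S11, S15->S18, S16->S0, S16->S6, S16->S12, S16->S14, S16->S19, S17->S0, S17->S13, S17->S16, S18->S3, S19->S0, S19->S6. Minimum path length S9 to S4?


BFS layer-by-layer from S9:
  dist 0: {S9}
  dist 1: {S16}
  dist 2: {S0, S6, S12, S14, S19}
  dist 3: {S4, S10, S11, S15}
  -> S4 reached at distance 3
Shortest path length = 3

3


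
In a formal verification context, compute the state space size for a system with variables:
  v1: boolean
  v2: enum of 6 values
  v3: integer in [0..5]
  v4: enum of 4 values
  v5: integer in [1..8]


State space = product of domain sizes of all variables.
Domain sizes:
  v1 (boolean): 2
  v2 (enum of 6 values): 6
  v3 (integer in [0..5]): 6
  v4 (enum of 4 values): 4
  v5 (integer in [1..8]): 8
Product = 2 * 6 * 6 * 4 * 8 = 2304

2304


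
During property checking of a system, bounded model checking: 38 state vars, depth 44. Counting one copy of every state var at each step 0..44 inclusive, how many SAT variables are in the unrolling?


BMC unrolls to depth k, creating one copy of each state var for steps 0..k.
Step count = 44 + 1 = 45 (steps 0 through 44)
Vars per step = 38
Total = 38 * 45 = 1710

1710
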